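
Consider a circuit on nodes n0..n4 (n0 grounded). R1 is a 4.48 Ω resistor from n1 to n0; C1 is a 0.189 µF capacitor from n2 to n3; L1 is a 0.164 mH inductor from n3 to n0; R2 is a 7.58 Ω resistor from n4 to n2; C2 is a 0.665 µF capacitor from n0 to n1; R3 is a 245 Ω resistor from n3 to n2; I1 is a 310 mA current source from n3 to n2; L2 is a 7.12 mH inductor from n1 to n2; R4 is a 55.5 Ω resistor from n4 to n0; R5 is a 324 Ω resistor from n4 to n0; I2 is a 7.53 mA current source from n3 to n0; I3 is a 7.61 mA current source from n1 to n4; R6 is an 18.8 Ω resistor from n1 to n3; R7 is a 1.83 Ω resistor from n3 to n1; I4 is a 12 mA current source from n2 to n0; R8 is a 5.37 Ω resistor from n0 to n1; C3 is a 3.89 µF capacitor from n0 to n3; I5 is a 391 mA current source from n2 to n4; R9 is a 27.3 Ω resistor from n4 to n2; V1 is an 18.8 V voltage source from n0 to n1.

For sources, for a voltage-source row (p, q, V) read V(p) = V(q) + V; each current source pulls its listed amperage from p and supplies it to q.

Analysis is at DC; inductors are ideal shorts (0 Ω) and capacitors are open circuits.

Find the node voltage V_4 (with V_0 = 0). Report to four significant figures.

-14.61 V

Element admittances at DC:
  Y(R1) = 0.2232 S between n1,n0
  Y(C1) = 0.000 S between n2,n3
  L1: short n3↔n0 (DC inductor)
  Y(R2) = 0.1319 S between n4,n2
  Y(C2) = 0.000 S between n0,n1
  Y(R3) = 0.004082 S between n3,n2
  I1: injects 0.31 A into n2 (from n3)
  L2: short n1↔n2 (DC inductor)
  Y(R4) = 0.01802 S between n4,n0
  Y(R5) = 0.003086 S between n4,n0
  I2: injects 0.00753 A into n0 (from n3)
  I3: injects 0.00761 A into n4 (from n1)
  Y(R6) = 0.05319 S between n1,n3
  Y(R7) = 0.5464 S between n3,n1
  I4: injects 0.012 A into n0 (from n2)
  Y(R8) = 0.1862 S between n0,n1
  Y(C3) = 0.000 S between n0,n3
  I5: injects 0.391 A into n4 (from n2)
  Y(R9) = 0.03663 S between n4,n2
  V1: constraint V(n0)−V(n1) = 18.8
Assemble and solve the 7×7 MNA system:
  V(n1)=-18.80  V(n2)=-18.80  V(n3)=0.000  V(n4)=-14.61
  i(L1)=-11.67  i(L2)=-0.6906  i(V1)=-19.65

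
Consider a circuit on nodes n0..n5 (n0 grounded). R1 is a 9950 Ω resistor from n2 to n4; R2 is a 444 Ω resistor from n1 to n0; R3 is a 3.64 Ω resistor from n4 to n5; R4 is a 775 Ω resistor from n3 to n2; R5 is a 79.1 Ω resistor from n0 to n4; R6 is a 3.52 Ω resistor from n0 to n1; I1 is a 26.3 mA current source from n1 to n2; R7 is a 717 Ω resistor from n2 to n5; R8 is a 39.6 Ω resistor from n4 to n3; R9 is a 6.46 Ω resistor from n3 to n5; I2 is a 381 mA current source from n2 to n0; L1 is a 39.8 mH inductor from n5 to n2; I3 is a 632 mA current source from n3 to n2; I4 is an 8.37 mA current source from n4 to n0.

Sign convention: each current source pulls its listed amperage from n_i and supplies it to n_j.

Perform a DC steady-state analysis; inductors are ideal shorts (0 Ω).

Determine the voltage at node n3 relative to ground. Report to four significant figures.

MNA unknowns: 5 node voltages V₁..V_5 plus 1 source current (L1)
R1: Y=0.0001005 on G[2,4]
R2: Y=0.002252 on G[1,0]
R3: Y=0.2747 on G[4,5]
R4: Y=0.001290 on G[3,2]
R5: Y=0.01264 on G[0,4]
R6: Y=0.2841 on G[0,1]
I1: z[1]−=0.0263, z[2]+=0.0263
R7: Y=0.001395 on G[2,5]
R8: Y=0.02525 on G[4,3]
R9: Y=0.1548 on G[3,5]
I2: z[2]−=0.381, z[0]+=0.381
L1: row V5−V2=0, i_L1 at 5,2
I3: z[3]−=0.632, z[2]+=0.632
I4: z[4]−=0.00837, z[0]+=0.00837
solve → V1=-0.09185, V2=-29.62, V3=-32.98, V4=-28.72, V5=-29.62
aux → i_L1=-0.2731

-32.98 V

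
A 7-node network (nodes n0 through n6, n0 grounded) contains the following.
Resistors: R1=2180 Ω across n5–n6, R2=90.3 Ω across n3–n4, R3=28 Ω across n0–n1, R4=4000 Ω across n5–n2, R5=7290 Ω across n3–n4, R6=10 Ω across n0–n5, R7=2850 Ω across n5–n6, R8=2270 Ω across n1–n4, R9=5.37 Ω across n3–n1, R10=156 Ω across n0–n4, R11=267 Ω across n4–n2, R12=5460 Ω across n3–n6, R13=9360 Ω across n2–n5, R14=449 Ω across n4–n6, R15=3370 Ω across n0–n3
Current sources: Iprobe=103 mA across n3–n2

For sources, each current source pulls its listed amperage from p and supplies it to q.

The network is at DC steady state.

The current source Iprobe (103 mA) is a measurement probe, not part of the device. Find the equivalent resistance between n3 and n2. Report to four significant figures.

R_eq = 293.2 Ω

MNA unknowns: 6 node voltages V₁..V_6
R1: Y=0.0004587 on G[5,6]
R2: Y=0.01107 on G[3,4]
R3: Y=0.03571 on G[0,1]
R4: Y=0.0002500 on G[5,2]
R5: Y=0.0001372 on G[3,4]
R6: Y=0.1000 on G[0,5]
R7: Y=0.0003509 on G[5,6]
R8: Y=0.0004405 on G[1,4]
R9: Y=0.1862 on G[3,1]
R10: Y=0.006410 on G[0,4]
R11: Y=0.003745 on G[4,2]
R12: Y=0.0001832 on G[3,6]
R13: Y=0.0001068 on G[2,5]
R14: Y=0.002227 on G[4,6]
R15: Y=0.0002967 on G[0,3]
Iprobe: z[3]−=0.103, z[2]+=0.103
solve → V1=-1.081, V2=28.90, V3=-1.300, V4=4.138, V5=0.1245, V6=2.820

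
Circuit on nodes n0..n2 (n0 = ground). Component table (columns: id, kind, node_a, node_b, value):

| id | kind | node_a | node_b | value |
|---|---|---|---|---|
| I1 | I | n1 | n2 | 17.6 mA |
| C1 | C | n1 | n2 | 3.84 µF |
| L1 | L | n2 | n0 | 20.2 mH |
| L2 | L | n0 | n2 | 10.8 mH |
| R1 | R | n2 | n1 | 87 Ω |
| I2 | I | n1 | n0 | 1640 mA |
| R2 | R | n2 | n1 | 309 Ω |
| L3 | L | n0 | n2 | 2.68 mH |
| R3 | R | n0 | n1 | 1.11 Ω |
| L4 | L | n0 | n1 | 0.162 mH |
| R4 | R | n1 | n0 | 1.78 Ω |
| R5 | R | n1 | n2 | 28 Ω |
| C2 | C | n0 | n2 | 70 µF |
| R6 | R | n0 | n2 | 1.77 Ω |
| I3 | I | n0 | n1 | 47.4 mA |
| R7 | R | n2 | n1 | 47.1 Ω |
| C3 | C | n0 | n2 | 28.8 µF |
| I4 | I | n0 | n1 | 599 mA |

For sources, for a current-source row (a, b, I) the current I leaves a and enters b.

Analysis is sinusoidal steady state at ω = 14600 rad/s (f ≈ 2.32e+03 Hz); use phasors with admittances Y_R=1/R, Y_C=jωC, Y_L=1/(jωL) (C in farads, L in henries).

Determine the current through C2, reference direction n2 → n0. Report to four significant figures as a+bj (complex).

0.0007026-0.03168j A

MNA unknowns: 2 node voltages V₁..V_2
I1: z[1]−=0.0176, z[2]+=0.0176
C1: Y=0.000+0.05606j on G[1,2]
L1: Y=0.000-0.003391j on G[2,0]
L2: Y=0.000-0.006342j on G[0,2]
R1: Y=0.01149+0.000j on G[2,1]
I2: z[1]−=1.64, z[0]+=1.64
R2: Y=0.003236+0.000j on G[2,1]
L3: Y=0.000-0.02556j on G[0,2]
R3: Y=0.9009+0.000j on G[0,1]
L4: Y=0.000-0.4228j on G[0,1]
R4: Y=0.5618+0.000j on G[1,0]
R5: Y=0.03571+0.000j on G[1,2]
C2: Y=0.000+1.022j on G[0,2]
R6: Y=0.5650+0.000j on G[0,2]
I3: z[0]−=0.0474, z[1]+=0.0474
R7: Y=0.02123+0.000j on G[2,1]
C3: Y=0.000+0.4205j on G[0,2]
I4: z[0]−=0.599, z[1]+=0.599
solve → V1=-0.6245-0.1504j, V2=-0.03100-0.0006874j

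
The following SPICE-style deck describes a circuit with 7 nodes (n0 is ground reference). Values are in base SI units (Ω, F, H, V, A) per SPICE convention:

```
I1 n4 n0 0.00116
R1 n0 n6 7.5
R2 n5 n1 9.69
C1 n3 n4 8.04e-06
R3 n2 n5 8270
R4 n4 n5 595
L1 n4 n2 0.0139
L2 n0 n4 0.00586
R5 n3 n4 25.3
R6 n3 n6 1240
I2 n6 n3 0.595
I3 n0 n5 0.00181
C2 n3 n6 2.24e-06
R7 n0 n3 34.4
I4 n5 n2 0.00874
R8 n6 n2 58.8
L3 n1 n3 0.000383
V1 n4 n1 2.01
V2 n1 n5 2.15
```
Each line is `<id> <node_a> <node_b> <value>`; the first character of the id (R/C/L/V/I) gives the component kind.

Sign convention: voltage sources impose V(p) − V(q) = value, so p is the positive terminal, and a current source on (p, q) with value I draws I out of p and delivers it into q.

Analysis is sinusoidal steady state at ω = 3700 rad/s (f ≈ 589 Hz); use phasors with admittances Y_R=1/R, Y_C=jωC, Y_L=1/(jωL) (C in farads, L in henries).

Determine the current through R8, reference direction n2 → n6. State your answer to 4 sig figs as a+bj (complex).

0.1616-0.01492j A

MNA unknowns: 6 node voltages V₁..V_6 plus 2 source currents (V1, V2)
I1: z[4]−=0.00116, z[0]+=0.00116
R1: Y=0.1333+0.000j on G[0,6]
R2: Y=0.1032+0.000j on G[5,1]
C1: Y=0.000+0.02975j on G[3,4]
R3: Y=0.0001209+0.000j on G[2,5]
R4: Y=0.001681+0.000j on G[4,5]
L1: Y=0.000-0.01944j on G[4,2]
L2: Y=0.000-0.04612j on G[0,4]
R5: Y=0.03953+0.000j on G[3,4]
R6: Y=0.0008065+0.000j on G[3,6]
I2: z[6]−=0.595, z[3]+=0.595
I3: z[0]−=0.00181, z[5]+=0.00181
C2: Y=0.000+0.008288j on G[3,6]
R7: Y=0.02907+0.000j on G[0,3]
I4: z[5]−=0.00874, z[2]+=0.00874
R8: Y=0.01701+0.000j on G[6,2]
L3: Y=0.000-0.7057j on G[1,3]
V1: row V4−V1=2.01, i_V1 at 4,1
V2: row V1−V5=2.15, i_V2 at 1,5
solve → V1=4.620+7.482j, V2=5.814-0.3981j, V3=5.056+8.323j, V4=6.630+7.482j, V5=2.470+7.482j, V6=-3.686+0.4789j
aux → i_V1=-0.5937+0.3081j, i_V2=-0.2223+0.0009529j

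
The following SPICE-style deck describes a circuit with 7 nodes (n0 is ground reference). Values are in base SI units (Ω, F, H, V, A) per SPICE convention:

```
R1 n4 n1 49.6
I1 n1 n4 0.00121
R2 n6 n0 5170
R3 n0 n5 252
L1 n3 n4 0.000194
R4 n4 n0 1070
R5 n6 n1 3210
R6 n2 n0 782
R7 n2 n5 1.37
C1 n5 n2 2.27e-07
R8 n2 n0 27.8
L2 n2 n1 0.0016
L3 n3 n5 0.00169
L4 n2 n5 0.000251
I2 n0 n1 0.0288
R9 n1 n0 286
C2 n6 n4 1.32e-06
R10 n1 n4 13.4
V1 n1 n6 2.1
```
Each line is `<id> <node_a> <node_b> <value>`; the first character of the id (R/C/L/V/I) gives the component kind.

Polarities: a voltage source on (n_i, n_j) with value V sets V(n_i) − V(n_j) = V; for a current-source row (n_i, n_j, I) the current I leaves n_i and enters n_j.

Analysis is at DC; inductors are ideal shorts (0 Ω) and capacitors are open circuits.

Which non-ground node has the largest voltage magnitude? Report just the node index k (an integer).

6

Apply KCL at each of the 6 non-ground nodes and solve the resulting linear system.
Node n1: branches {R1, I1, R5, L2, I2, R9, R10, V1} → V_1 = 0.6371
Node n2: branches {R6, R7, C1, R8, L2, L4} → V_2 = 0.6371
Node n3: branches {L1, L3} → V_3 = 0.6371
Node n4: branches {R1, I1, L1, R4, C2, R10} → V_4 = 0.6371
Node n5: branches {R3, R7, C1, L3, L4} → V_5 = 0.6371
Node n6: branches {R2, R5, C2, V1} → V_6 = -1.463
Source currents: i(L1)=-0.0006146, i(L2)=-0.02565, i(L3)=0.0006146, i(L4)=0.001914, i(V1)=-0.0009372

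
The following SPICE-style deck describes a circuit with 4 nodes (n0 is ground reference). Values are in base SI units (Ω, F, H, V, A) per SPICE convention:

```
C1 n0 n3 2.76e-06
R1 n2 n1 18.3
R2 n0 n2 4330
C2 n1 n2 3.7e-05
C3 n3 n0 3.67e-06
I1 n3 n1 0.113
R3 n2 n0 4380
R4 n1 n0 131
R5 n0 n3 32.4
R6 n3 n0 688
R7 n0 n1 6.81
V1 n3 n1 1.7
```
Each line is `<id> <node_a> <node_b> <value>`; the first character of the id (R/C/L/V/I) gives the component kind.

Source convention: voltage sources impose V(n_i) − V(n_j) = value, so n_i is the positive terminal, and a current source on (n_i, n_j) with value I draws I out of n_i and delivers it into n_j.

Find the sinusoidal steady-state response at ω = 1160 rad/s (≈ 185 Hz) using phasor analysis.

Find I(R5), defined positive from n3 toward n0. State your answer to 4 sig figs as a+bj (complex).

Apply KCL at each of the 3 non-ground nodes and solve the resulting linear system.
Node n1: branches {R1, C2, I1, R4, R7, V1} → V_1 = -0.2956-0.05594j
Node n2: branches {R1, R2, C2, R3} → V_2 = -0.2939-0.05684j
Node n3: branches {C1, C3, I1, R5, R6, V1} → V_3 = 1.404-0.05594j
Source currents: i(V1)=-0.1588-0.008667j

0.04334-0.001726j A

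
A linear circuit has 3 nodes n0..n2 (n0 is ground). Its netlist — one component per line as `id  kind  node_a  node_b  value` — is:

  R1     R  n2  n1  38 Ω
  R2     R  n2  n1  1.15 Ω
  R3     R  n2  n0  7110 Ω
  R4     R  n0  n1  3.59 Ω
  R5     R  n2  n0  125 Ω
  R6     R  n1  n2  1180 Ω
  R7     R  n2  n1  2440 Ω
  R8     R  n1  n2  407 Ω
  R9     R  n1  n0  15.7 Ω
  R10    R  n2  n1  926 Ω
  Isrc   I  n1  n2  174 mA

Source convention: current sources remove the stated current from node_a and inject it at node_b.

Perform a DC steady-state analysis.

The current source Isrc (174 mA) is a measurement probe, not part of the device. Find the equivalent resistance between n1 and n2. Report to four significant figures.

Apply KCL at each of the 2 non-ground nodes and solve the resulting linear system.
Node n1: branches {R1, R2, R4, R6, R7, R8, R9, R10, Isrc} → V_1 = -0.004449
Node n2: branches {R1, R2, R3, R5, R6, R7, R8, R10, Isrc} → V_2 = 0.1870

R_eq = 1.101 Ω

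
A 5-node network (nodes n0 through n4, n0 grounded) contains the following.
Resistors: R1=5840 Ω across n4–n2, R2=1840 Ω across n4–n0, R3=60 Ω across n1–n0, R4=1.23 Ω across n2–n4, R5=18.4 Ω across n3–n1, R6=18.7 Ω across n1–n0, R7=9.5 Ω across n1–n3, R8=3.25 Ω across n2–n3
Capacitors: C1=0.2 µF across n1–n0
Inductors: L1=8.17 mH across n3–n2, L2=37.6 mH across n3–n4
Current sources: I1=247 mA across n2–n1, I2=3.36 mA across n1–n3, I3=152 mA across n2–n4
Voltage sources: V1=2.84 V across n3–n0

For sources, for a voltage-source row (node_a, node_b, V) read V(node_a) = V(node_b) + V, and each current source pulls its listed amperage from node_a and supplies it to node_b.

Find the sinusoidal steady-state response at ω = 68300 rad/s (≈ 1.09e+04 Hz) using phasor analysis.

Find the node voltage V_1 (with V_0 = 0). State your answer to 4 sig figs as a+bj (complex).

3.023-0.1797j V

Element admittances at ω=68300 rad/s:
  Y(R1) = 0.0001712+0.000j S between n4,n2
  Y(R2) = 0.0005435+0.000j S between n4,n0
  Y(C1) = 0.000+0.01366j S between n1,n0
  Y(R3) = 0.01667+0.000j S between n1,n0
  Y(R4) = 0.8130+0.000j S between n2,n4
  Y(R5) = 0.05435+0.000j S between n3,n1
  Y(L1) = 0.000-0.001792j S between n3,n2
  Y(R6) = 0.05348+0.000j S between n1,n0
  Y(R7) = 0.1053+0.000j S between n1,n3
  I1: injects 0.247 A into n1 (from n2)
  Y(L2) = 0.000-0.0003894j S between n3,n4
  I2: injects 0.00336 A into n3 (from n1)
  I3: injects 0.152 A into n4 (from n2)
  Y(R8) = 0.3077+0.000j S between n2,n3
  V1: constraint V(n3)−V(n0) = 2.84
Assemble and solve the 5×5 MNA system:
  V(n1)=3.023-0.1797j  V(n2)=2.033-0.005474j  V(n3)=2.840+0.000j  V(n4)=2.219-0.005768j
  i(V1)=-0.2157-0.02868j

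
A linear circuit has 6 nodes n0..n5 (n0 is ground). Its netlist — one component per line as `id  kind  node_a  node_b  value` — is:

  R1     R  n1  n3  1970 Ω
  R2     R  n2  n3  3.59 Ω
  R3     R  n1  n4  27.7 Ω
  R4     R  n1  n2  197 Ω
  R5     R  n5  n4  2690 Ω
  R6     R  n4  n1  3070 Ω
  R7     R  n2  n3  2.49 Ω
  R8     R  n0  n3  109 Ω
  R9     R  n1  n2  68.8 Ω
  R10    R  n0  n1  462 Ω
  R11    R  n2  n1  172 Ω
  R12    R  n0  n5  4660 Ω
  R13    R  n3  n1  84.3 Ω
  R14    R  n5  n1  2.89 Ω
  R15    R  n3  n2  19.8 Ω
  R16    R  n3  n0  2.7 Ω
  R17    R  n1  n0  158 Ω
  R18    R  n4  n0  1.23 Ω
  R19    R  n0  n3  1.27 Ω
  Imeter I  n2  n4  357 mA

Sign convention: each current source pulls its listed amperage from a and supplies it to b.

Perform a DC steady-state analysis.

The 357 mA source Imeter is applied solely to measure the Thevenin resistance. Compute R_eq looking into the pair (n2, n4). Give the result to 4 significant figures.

Element admittances at DC:
  Y(R1) = 0.0005076 S between n1,n3
  Y(R2) = 0.2786 S between n2,n3
  Y(R3) = 0.03610 S between n1,n4
  Y(R4) = 0.005076 S between n1,n2
  Y(R5) = 0.0003717 S between n5,n4
  Y(R6) = 0.0003257 S between n4,n1
  Y(R7) = 0.4016 S between n2,n3
  Y(R8) = 0.009174 S between n0,n3
  Y(R9) = 0.01453 S between n1,n2
  Y(R10) = 0.002165 S between n0,n1
  Y(R11) = 0.005814 S between n2,n1
  Y(R12) = 0.0002146 S between n0,n5
  Y(R13) = 0.01186 S between n3,n1
  Y(R14) = 0.3460 S between n5,n1
  Y(R15) = 0.05051 S between n3,n2
  Y(R16) = 0.3704 S between n3,n0
  Y(R17) = 0.006329 S between n1,n0
  Y(R18) = 0.8130 S between n4,n0
  Y(R19) = 0.7874 S between n0,n3
  Imeter: injects 0.357 A into n4 (from n2)
Assemble and solve the 5×5 MNA system:
  V(n1)=-0.08946  V(n2)=-0.7548  V(n3)=-0.2893  V(n4)=0.4162  V(n5)=-0.08887

R_eq = 3.280 Ω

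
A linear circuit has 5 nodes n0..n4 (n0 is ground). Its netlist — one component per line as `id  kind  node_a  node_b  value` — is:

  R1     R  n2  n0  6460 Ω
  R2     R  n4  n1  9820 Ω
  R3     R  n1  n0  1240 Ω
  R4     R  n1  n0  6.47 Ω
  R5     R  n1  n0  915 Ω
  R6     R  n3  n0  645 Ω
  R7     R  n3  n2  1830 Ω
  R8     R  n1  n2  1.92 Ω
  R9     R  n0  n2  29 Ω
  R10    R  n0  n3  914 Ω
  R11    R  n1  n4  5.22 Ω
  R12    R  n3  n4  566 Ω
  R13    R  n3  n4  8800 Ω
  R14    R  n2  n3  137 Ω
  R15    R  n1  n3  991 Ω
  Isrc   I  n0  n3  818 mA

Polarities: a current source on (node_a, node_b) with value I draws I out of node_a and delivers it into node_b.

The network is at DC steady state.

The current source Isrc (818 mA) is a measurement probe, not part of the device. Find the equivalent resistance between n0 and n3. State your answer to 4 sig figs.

R_eq = 78.52 Ω

Apply KCL at each of the 4 non-ground nodes and solve the resulting linear system.
Node n1: branches {R2, R3, R4, R5, R8, R11, R15} → V_1 = 3.274
Node n2: branches {R1, R7, R8, R9, R14} → V_2 = 3.922
Node n3: branches {R6, R7, R10, R12, R13, R14, R15, Isrc} → V_3 = 64.23
Node n4: branches {R2, R11, R12, R13} → V_4 = 3.867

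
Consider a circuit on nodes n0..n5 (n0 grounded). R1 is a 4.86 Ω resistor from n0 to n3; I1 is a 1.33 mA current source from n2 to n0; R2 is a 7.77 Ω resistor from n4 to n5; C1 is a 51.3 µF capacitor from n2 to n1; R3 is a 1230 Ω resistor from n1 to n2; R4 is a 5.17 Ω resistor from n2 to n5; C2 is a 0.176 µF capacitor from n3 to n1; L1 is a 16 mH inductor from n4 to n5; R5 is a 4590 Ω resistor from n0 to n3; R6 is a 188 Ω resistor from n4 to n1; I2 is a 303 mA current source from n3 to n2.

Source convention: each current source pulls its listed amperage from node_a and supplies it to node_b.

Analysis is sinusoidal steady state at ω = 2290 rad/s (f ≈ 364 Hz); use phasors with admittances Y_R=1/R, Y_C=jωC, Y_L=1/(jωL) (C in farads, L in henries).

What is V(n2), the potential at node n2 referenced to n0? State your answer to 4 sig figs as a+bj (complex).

0.1200-751.0j V

MNA unknowns: 5 node voltages V₁..V_5
R1: Y=0.2058+0.000j on G[0,3]
I1: z[2]−=0.00133, z[0]+=0.00133
R2: Y=0.1287+0.000j on G[4,5]
C1: Y=0.000+0.1175j on G[2,1]
R3: Y=0.0008130+0.000j on G[1,2]
R4: Y=0.1934+0.000j on G[2,5]
C2: Y=0.000+0.0004030j on G[3,1]
L1: Y=0.000-0.02729j on G[4,5]
R5: Y=0.0002179+0.000j on G[0,3]
R6: Y=0.005319+0.000j on G[4,1]
I2: z[3]−=0.303, z[2]+=0.303
solve → V1=-0.006457-748.5j, V2=0.1200-751.0j, V3=-0.006457+0.000j, V4=0.09322-750.9j, V5=0.1173-751.0j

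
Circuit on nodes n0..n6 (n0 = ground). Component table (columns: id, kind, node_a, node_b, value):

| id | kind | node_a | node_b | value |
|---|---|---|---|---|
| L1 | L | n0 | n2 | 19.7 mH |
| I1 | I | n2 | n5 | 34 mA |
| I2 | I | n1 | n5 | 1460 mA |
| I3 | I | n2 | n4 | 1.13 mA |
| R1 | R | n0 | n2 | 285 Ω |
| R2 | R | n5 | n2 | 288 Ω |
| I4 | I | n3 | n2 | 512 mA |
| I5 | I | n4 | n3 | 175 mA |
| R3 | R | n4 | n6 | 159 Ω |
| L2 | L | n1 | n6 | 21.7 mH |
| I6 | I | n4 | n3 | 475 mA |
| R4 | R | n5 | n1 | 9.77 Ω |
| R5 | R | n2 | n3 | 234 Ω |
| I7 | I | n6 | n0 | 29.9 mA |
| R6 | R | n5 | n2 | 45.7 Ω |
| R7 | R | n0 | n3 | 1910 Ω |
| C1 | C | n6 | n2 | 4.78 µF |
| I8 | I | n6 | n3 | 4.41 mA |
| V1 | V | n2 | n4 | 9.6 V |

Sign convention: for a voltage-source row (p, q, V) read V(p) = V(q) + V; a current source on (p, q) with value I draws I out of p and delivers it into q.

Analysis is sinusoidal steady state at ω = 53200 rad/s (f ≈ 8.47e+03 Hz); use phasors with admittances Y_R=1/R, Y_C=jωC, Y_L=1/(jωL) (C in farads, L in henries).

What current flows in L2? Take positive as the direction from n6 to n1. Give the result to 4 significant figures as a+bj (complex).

Apply KCL at each of the 6 non-ground nodes and solve the resulting linear system.
Node n1: branches {I2, L2, R4} → V_1 = -23.69-3.145j
Node n2: branches {L1, I1, I3, R1, R2, I4, R5, R6, C1, V1} → V_2 = -10.81-2.594j
Node n3: branches {I4, I5, I6, R5, R7, I8} → V_3 = 20.06-2.311j
Node n4: branches {I3, I5, R3, I6, V1} → V_4 = -20.41-2.594j
Node n5: branches {I1, I2, R2, R4, R6} → V_5 = -9.436-3.036j
Node n6: branches {R3, L2, I7, C1, I8} → V_6 = -10.77-2.218j
Source currents: i(V1)=0.5883-0.002367j

0.0008030-0.01119j A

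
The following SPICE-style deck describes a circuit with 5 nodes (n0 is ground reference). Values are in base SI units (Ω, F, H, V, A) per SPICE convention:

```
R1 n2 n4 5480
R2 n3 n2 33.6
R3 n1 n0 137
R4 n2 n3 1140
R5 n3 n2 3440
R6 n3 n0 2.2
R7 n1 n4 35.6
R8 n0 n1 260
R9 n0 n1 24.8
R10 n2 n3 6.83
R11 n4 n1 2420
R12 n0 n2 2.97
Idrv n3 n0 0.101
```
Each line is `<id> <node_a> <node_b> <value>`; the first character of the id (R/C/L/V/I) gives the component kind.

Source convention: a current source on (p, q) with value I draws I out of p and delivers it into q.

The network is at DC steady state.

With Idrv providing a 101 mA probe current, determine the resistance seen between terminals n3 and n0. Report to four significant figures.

R_eq = 1.752 Ω

Element admittances at DC:
  Y(R1) = 0.0001825 S between n2,n4
  Y(R2) = 0.02976 S between n3,n2
  Y(R3) = 0.007299 S between n1,n0
  Y(R4) = 0.0008772 S between n2,n3
  Y(R5) = 0.0002907 S between n3,n2
  Y(R6) = 0.4545 S between n3,n0
  Y(R7) = 0.02809 S between n1,n4
  Y(R8) = 0.003846 S between n0,n1
  Y(R9) = 0.04032 S between n0,n1
  Y(R10) = 0.1464 S between n2,n3
  Y(R11) = 0.0004132 S between n4,n1
  Y(R12) = 0.3367 S between n0,n2
  Idrv: injects 0.101 A into n0 (from n3)
Assemble and solve the 4×4 MNA system:
  V(n1)=-0.0002143  V(n2)=-0.06103  V(n3)=-0.1770  V(n4)=-0.0006011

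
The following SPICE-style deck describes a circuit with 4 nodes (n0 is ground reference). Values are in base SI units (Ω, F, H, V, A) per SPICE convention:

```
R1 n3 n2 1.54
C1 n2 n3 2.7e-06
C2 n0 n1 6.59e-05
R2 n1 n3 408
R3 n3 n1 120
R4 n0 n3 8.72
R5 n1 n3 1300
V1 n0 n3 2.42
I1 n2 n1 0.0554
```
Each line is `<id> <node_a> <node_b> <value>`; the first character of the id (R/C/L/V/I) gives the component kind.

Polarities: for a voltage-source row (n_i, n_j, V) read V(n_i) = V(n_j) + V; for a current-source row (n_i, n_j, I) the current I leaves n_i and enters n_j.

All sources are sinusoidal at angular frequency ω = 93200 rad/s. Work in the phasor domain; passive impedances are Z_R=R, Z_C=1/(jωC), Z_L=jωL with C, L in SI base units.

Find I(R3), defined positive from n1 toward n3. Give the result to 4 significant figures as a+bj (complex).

MNA unknowns: 3 node voltages V₁..V_3 plus 1 source current (V1)
R1: Y=0.6494+0.000j on G[3,2]
C1: Y=0.000+0.2516j on G[2,3]
C2: Y=0.000+6.142j on G[0,1]
R2: Y=0.002451+0.000j on G[1,3]
R3: Y=0.008333+0.000j on G[3,1]
R4: Y=0.1147+0.000j on G[0,3]
R5: Y=0.0007692+0.000j on G[1,3]
V1: row V0−V3=2.42, i_V1 at 0,3
I1: z[2]−=0.0554, z[1]+=0.0554
solve → V1=8.404e-06-0.004468j, V2=-2.494+0.02875j, V3=-2.420+0.000j
aux → i_V1=-0.2501+5.162e-05j

0.02017-3.723e-05j A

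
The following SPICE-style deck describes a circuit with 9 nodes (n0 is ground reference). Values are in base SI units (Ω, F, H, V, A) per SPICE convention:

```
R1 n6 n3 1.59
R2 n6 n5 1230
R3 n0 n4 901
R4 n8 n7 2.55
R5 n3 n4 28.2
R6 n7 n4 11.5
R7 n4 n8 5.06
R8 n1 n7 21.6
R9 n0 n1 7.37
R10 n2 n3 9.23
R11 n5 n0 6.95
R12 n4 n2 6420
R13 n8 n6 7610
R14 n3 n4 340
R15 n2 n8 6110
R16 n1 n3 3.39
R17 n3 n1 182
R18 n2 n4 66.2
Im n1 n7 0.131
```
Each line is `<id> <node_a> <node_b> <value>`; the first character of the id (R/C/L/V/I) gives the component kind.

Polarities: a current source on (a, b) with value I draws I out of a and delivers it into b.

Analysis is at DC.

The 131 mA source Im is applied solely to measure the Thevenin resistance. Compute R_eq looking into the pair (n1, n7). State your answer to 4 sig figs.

R_eq = 11.91 Ω

MNA unknowns: 8 node voltages V₁..V_8
R1: Y=0.6289 on G[6,3]
R2: Y=0.0008130 on G[6,5]
R3: Y=0.001110 on G[0,4]
R4: Y=0.3922 on G[8,7]
R5: Y=0.03546 on G[3,4]
R6: Y=0.08696 on G[7,4]
R7: Y=0.1976 on G[4,8]
R8: Y=0.04630 on G[1,7]
R9: Y=0.1357 on G[0,1]
R10: Y=0.1083 on G[2,3]
R11: Y=0.1439 on G[5,0]
R12: Y=0.0001558 on G[4,2]
R13: Y=0.0001314 on G[8,6]
R14: Y=0.002941 on G[3,4]
R15: Y=0.0001637 on G[2,8]
R16: Y=0.2950 on G[1,3]
R17: Y=0.005495 on G[3,1]
R18: Y=0.01511 on G[2,4]
Im: z[1]−=0.131, z[7]+=0.131
solve → V1=-0.01154, V2=0.3164, V3=0.1789, V4=1.280, V5=0.001005, V6=0.1789, V7=1.548, V8=1.458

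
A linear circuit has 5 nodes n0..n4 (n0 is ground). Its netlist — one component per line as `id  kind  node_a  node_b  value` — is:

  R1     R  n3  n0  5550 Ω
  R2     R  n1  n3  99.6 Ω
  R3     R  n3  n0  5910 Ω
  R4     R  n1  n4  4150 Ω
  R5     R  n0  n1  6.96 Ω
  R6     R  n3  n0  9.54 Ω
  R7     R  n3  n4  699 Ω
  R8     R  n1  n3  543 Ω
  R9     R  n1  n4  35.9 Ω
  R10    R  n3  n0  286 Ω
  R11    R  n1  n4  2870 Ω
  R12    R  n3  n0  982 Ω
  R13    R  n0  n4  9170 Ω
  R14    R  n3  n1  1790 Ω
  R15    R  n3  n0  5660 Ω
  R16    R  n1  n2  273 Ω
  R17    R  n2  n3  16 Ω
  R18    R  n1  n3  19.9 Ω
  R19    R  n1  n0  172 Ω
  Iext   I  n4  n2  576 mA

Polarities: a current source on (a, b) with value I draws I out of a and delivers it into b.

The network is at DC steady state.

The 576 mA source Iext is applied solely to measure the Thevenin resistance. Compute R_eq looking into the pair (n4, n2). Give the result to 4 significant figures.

Element admittances at DC:
  Y(R1) = 0.0001802 S between n3,n0
  Y(R2) = 0.01004 S between n1,n3
  Y(R3) = 0.0001692 S between n3,n0
  Y(R4) = 0.0002410 S between n1,n4
  Y(R5) = 0.1437 S between n0,n1
  Y(R6) = 0.1048 S between n3,n0
  Y(R7) = 0.001431 S between n3,n4
  Y(R8) = 0.001842 S between n1,n3
  Y(R9) = 0.02786 S between n1,n4
  Y(R10) = 0.003497 S between n3,n0
  Y(R11) = 0.0003484 S between n1,n4
  Y(R12) = 0.001018 S between n3,n0
  Y(R13) = 0.0001091 S between n0,n4
  Y(R14) = 0.0005587 S between n3,n1
  Y(R15) = 0.0001767 S between n3,n0
  Y(R16) = 0.003663 S between n1,n2
  Y(R17) = 0.06250 S between n2,n3
  Y(R18) = 0.05025 S between n1,n3
  Y(R19) = 0.005814 S between n1,n0
  Iext: injects 0.576 A into n2 (from n4)
Assemble and solve the 4×4 MNA system:
  V(n1)=-1.661  V(n2)=10.77  V(n3)=2.280  V(n4)=-20.68

R_eq = 54.59 Ω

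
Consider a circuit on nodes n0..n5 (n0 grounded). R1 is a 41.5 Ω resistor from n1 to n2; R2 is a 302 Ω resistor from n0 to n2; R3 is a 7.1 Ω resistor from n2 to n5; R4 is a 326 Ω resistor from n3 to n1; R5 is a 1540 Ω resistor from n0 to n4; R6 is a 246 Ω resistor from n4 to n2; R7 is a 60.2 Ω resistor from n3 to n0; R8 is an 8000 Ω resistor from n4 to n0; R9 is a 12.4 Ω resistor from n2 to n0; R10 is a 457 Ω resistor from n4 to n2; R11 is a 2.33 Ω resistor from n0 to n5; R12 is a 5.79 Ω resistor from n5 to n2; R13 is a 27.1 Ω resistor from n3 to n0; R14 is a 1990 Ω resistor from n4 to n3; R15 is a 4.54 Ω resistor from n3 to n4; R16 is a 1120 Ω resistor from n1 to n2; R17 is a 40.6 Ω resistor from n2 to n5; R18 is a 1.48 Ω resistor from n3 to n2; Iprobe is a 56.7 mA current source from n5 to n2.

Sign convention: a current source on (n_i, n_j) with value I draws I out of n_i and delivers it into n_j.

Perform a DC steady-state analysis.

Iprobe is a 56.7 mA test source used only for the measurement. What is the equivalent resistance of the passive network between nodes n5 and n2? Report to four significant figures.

R_eq = 2.270 Ω

MNA unknowns: 5 node voltages V₁..V_5
R1: Y=0.02410 on G[1,2]
R2: Y=0.003311 on G[0,2]
R3: Y=0.1408 on G[2,5]
R4: Y=0.003067 on G[3,1]
R5: Y=0.0006494 on G[0,4]
R6: Y=0.004065 on G[4,2]
R7: Y=0.01661 on G[3,0]
R8: Y=0.0001250 on G[4,0]
R9: Y=0.08065 on G[2,0]
R10: Y=0.002188 on G[4,2]
R11: Y=0.4292 on G[0,5]
R12: Y=0.1727 on G[5,2]
R13: Y=0.03690 on G[3,0]
R14: Y=0.0005025 on G[4,3]
R15: Y=0.2203 on G[3,4]
R16: Y=0.0008929 on G[1,2]
R17: Y=0.02463 on G[2,5]
R18: Y=0.6757 on G[3,2]
Iprobe: z[5]−=0.0567, z[2]+=0.0567
solve → V1=0.09727, V2=0.09806, V3=0.09086, V4=0.09074, V5=-0.03067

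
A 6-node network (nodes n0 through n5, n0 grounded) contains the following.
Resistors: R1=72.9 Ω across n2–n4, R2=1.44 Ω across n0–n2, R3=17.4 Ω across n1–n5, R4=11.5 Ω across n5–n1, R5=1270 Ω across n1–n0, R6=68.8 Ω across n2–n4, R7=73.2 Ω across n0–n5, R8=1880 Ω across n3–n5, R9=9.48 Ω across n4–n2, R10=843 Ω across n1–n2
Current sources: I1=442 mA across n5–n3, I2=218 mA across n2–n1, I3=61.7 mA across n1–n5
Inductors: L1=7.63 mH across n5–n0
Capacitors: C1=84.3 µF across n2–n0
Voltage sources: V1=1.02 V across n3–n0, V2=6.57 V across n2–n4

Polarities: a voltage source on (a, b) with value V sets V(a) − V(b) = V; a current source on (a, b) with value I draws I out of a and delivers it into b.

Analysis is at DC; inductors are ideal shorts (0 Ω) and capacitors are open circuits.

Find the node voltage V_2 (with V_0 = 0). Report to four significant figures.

MNA unknowns: 5 node voltages V₁..V_5 plus 3 source currents (L1, V1, V2)
R1: Y=0.01372 on G[2,4]
R2: Y=0.6944 on G[0,2]
I1: z[5]−=0.442, z[3]+=0.442
L1: row V5−V0=0, i_L1 at 5,0
R3: Y=0.05747 on G[1,5]
R4: Y=0.08696 on G[5,1]
R5: Y=0.0007874 on G[1,0]
C1: Y=0.000 on G[2,0]
R6: Y=0.01453 on G[2,4]
I2: z[2]−=0.218, z[1]+=0.218
I3: z[1]−=0.0617, z[5]+=0.0617
R7: Y=0.01366 on G[0,5]
R8: Y=0.0005319 on G[3,5]
R9: Y=0.1055 on G[4,2]
R10: Y=0.001186 on G[1,2]
V1: row V3−V0=1.02, i_V1 at 3,0
V2: row V2−V4=6.57, i_V2 at 2,4
solve → V1=1.065, V2=-0.3116, V3=1.020, V4=-6.882, V5=0.000
aux → i_L1=-0.2259, i_V1=0.4415, i_V2=-0.8787

-0.3116 V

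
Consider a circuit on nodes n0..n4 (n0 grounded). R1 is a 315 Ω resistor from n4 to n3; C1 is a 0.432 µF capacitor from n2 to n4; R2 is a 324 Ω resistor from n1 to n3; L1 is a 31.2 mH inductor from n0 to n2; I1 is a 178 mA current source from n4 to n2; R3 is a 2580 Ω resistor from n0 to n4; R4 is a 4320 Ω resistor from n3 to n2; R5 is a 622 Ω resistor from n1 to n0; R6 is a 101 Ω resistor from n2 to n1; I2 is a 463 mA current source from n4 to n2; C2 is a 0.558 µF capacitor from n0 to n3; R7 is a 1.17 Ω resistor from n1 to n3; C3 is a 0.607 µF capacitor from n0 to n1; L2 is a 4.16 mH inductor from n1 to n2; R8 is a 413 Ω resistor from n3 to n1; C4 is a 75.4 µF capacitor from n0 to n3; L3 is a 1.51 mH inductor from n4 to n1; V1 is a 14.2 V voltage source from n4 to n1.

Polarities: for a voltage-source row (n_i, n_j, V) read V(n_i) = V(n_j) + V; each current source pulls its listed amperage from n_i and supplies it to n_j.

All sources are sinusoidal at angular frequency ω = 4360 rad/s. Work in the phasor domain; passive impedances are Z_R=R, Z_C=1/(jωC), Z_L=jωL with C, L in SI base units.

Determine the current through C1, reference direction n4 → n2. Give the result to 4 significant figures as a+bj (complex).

0.01946+0.02430j A

Element admittances at ω=4360 rad/s:
  Y(R1) = 0.003175+0.000j S between n4,n3
  Y(C1) = 0.000+0.001884j S between n2,n4
  Y(R2) = 0.003086+0.000j S between n1,n3
  Y(L1) = 0.000-0.007351j S between n0,n2
  I1: injects 0.178 A into n2 (from n4)
  Y(R3) = 0.0003876+0.000j S between n0,n4
  Y(R4) = 0.0002315+0.000j S between n3,n2
  Y(R5) = 0.001608+0.000j S between n1,n0
  Y(R6) = 0.009901+0.000j S between n2,n1
  I2: injects 0.463 A into n2 (from n4)
  Y(C2) = 0.000+0.002433j S between n0,n3
  Y(R7) = 0.8547+0.000j S between n1,n3
  Y(C3) = 0.000+0.002647j S between n0,n1
  Y(L2) = 0.000-0.05513j S between n1,n2
  Y(R8) = 0.002421+0.000j S between n3,n1
  Y(C4) = 0.000+0.3287j S between n0,n3
  Y(L3) = 0.000-0.1519j S between n4,n1
  V1: constraint V(n4)−V(n1) = 14.2
Assemble and solve the 5×5 MNA system:
  V(n1)=-0.1224+0.2558j  V(n2)=1.178+10.59j  V(n3)=0.02559+0.2488j  V(n4)=14.08+0.2558j
  i(V1)=-0.7105+2.132j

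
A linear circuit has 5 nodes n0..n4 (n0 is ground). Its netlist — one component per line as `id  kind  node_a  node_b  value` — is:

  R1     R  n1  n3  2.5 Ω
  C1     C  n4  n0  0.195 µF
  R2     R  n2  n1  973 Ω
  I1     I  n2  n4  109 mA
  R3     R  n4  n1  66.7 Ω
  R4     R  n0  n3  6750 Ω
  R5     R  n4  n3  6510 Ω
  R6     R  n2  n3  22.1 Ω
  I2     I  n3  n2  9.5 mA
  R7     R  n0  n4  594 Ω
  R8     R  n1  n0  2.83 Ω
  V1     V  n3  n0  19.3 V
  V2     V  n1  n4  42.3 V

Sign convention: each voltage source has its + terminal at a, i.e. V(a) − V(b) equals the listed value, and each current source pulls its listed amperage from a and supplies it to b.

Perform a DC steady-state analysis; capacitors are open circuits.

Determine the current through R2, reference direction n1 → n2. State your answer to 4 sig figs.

Element admittances at DC:
  Y(R1) = 0.4000 S between n1,n3
  Y(C1) = 0.000 S between n4,n0
  Y(R2) = 0.001028 S between n2,n1
  I1: injects 0.109 A into n4 (from n2)
  Y(R3) = 0.01499 S between n4,n1
  Y(R4) = 0.0001481 S between n0,n3
  Y(R5) = 0.0001536 S between n4,n3
  Y(R6) = 0.04525 S between n2,n3
  I2: injects 0.0095 A into n2 (from n3)
  Y(R7) = 0.001684 S between n0,n4
  Y(R8) = 0.3534 S between n1,n0
  V1: constraint V(n3)−V(n0) = 19.3
  V2: constraint V(n1)−V(n4) = 42.3
Assemble and solve the 6×6 MNA system:
  V(n1)=10.48  V(n2)=16.95  V(n3)=19.30  V(n4)=-31.82
  i(V1)=-3.653  i(V2)=-0.8046

-0.006651 A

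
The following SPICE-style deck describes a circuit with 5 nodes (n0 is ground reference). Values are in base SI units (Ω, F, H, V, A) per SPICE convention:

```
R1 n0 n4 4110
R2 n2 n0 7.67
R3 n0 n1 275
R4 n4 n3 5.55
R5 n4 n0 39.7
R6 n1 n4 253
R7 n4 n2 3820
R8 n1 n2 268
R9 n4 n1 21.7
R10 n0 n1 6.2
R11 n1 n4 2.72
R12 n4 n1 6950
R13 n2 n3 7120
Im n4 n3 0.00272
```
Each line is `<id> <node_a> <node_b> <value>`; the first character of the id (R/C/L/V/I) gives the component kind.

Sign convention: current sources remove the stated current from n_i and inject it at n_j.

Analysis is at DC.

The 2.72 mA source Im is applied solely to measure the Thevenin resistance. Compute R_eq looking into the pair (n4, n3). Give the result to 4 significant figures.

MNA unknowns: 4 node voltages V₁..V_4
R1: Y=0.0002433 on G[0,4]
R2: Y=0.1304 on G[2,0]
R3: Y=0.003636 on G[0,1]
R4: Y=0.1802 on G[4,3]
R5: Y=0.02519 on G[4,0]
R6: Y=0.003953 on G[1,4]
R7: Y=0.0002618 on G[4,2]
R8: Y=0.003731 on G[1,2]
R9: Y=0.04608 on G[4,1]
R10: Y=0.1613 on G[0,1]
R11: Y=0.3676 on G[1,4]
R12: Y=0.0001439 on G[4,1]
R13: Y=0.0001404 on G[2,3]
Im: z[4]−=0.00272, z[3]+=0.00272
solve → V1=-1.001e-05, V2=1.543e-05, V3=0.01507, V4=-1.419e-05

R_eq = 5.546 Ω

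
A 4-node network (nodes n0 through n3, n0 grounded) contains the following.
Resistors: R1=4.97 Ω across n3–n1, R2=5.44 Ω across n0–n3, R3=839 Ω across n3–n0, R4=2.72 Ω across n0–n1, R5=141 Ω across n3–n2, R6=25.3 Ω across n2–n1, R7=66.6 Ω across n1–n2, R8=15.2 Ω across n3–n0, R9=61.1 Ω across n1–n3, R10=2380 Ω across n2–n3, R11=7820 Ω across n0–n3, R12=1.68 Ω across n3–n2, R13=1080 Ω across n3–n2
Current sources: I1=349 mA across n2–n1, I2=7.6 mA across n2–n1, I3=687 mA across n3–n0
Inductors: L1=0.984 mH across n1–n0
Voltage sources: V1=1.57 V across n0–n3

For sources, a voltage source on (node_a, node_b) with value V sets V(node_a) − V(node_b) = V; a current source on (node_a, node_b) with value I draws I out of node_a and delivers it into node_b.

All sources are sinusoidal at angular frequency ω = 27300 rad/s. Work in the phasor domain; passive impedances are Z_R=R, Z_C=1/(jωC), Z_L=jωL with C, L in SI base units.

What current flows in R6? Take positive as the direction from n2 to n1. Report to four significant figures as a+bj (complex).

Apply KCL at each of the 3 non-ground nodes and solve the resulting linear system.
Node n1: branches {R1, I1, R4, I2, L1, R6, R7, R9} → V_1 = -0.1460-0.008557j
Node n2: branches {I1, I2, R5, R6, R7, R10, R12, R13} → V_2 = -1.994-0.0007090j
Node n3: branches {R1, R2, R3, R5, R8, R9, R10, R11, R12, I3, R13, V1} → V_3 = -1.570+0.000j
Source currents: i(V1)=0.2390+0.002290j

-0.07303+0.0003102j A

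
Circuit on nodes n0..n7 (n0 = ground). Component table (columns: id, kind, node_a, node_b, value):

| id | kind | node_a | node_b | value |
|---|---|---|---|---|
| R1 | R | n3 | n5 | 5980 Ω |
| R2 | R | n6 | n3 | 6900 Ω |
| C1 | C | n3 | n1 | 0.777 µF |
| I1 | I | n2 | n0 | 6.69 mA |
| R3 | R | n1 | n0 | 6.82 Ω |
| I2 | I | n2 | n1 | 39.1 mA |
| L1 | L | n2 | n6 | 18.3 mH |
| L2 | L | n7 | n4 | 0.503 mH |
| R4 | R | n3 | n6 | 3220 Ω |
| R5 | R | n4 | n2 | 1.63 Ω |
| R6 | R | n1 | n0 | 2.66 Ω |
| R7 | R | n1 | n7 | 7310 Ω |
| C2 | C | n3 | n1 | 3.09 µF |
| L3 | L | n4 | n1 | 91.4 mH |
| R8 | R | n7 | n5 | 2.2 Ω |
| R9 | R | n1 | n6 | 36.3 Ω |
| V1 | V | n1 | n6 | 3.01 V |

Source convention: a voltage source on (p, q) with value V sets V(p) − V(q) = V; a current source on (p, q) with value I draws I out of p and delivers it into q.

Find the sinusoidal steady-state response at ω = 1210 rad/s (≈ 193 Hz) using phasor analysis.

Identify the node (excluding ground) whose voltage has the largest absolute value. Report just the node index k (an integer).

MNA unknowns: 7 node voltages V₁..V_7 plus 1 source current (V1)
R1: Y=0.0001672+0.000j on G[3,5]
R2: Y=0.0001449+0.000j on G[6,3]
C1: Y=0.000+0.0009402j on G[3,1]
I1: z[2]−=0.00669, z[0]+=0.00669
R3: Y=0.1466+0.000j on G[1,0]
I2: z[2]−=0.0391, z[1]+=0.0391
L1: Y=0.000-0.04516j on G[2,6]
L2: Y=0.000-1.643j on G[7,4]
R4: Y=0.0003106+0.000j on G[3,6]
R5: Y=0.6135+0.000j on G[4,2]
R6: Y=0.3759+0.000j on G[1,0]
R7: Y=0.0001368+0.000j on G[1,7]
C2: Y=0.000+0.003739j on G[3,1]
L3: Y=0.000-0.009042j on G[4,1]
R8: Y=0.4545+0.000j on G[7,5]
R9: Y=0.02755+0.000j on G[1,6]
V1: row V1−V6=3.01, i_V1 at 1,6
solve → V1=-0.01280+0.000j, V2=-2.529-0.8249j, V3=-0.09302+0.3717j, V4=-2.515-0.8613j, V5=-2.514-0.8604j, V6=-3.023+0.000j, V7=-2.515-0.8608j
aux → i_V1=-0.04700+0.02213j

6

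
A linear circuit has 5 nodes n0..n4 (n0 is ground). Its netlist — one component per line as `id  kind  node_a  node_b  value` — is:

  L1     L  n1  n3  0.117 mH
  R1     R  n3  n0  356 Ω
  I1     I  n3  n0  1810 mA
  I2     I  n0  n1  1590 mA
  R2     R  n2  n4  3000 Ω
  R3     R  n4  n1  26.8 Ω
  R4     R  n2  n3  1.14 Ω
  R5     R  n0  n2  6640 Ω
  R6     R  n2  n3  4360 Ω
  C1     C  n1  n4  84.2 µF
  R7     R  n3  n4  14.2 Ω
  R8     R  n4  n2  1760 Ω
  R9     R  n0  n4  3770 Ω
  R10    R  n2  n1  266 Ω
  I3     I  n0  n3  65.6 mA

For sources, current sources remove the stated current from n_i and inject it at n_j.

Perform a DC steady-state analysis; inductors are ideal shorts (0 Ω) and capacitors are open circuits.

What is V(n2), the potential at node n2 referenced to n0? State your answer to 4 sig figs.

MNA unknowns: 4 node voltages V₁..V_4 plus 1 source current (L1)
L1: row V1−V3=0, i_L1 at 1,3
R1: Y=0.002809 on G[3,0]
I1: z[3]−=1.81, z[0]+=1.81
I2: z[0]−=1.59, z[1]+=1.59
R2: Y=0.0003333 on G[2,4]
R3: Y=0.03731 on G[4,1]
R4: Y=0.8772 on G[2,3]
R5: Y=0.0001506 on G[0,2]
R6: Y=0.0002294 on G[2,3]
C1: Y=0.000 on G[1,4]
R7: Y=0.07042 on G[3,4]
R8: Y=0.0005682 on G[4,2]
R9: Y=0.0002653 on G[0,4]
R10: Y=0.003759 on G[2,1]
I3: z[0]−=0.0656, z[3]+=0.0656
solve → V1=-47.89, V2=-47.88, V3=-47.89, V4=-47.77
aux → i_L1=1.594

-47.88 V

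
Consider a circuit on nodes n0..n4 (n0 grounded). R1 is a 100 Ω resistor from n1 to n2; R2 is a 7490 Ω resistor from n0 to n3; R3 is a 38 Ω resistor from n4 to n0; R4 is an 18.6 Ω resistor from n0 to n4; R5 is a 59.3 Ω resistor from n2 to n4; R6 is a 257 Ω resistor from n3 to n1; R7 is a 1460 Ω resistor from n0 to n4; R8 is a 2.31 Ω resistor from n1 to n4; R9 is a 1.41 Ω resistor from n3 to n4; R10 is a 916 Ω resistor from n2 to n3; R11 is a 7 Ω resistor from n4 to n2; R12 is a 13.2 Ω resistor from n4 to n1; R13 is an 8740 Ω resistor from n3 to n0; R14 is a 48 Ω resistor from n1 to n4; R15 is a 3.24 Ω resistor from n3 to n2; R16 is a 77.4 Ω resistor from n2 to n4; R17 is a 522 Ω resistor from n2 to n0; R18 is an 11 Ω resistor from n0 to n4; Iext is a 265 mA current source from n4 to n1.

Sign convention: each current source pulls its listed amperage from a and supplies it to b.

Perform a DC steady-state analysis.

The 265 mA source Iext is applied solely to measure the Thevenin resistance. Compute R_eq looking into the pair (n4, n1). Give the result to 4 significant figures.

R_eq = 1.841 Ω

MNA unknowns: 4 node voltages V₁..V_4
R1: Y=0.01000 on G[1,2]
R2: Y=0.0001335 on G[0,3]
R3: Y=0.02632 on G[4,0]
R4: Y=0.05376 on G[0,4]
R5: Y=0.01686 on G[2,4]
R6: Y=0.003891 on G[3,1]
R7: Y=0.0006849 on G[0,4]
R8: Y=0.4329 on G[1,4]
R9: Y=0.7092 on G[3,4]
R10: Y=0.001092 on G[2,3]
R11: Y=0.1429 on G[4,2]
R12: Y=0.07576 on G[4,1]
R13: Y=0.0001144 on G[3,0]
R14: Y=0.02083 on G[1,4]
R15: Y=0.3086 on G[3,2]
R16: Y=0.01292 on G[2,4]
R17: Y=0.001916 on G[2,0]
R18: Y=0.09091 on G[0,4]
Iext: z[4]−=0.265, z[1]+=0.265
solve → V1=0.4878, V2=0.01346, V3=0.005821, V4=-0.0001586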